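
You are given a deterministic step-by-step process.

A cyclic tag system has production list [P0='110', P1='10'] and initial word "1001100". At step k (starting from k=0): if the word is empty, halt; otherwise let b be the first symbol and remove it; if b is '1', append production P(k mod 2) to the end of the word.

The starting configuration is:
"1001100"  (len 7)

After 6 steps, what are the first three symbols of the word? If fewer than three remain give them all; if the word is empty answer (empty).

011

k=0  "1001100"  (len 7)
k=1  "001100110"  (len 9)
k=2  "01100110"  (len 8)
k=3  "1100110"  (len 7)
k=4  "10011010"  (len 8)
k=5  "0011010110"  (len 10)
k=6  "011010110"  (len 9)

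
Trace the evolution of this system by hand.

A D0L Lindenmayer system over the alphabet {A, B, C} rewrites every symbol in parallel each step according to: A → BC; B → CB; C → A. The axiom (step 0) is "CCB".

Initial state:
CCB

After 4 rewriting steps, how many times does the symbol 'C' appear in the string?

0) CCB
1) AACB
2) BCBCACB
3) CBACBABCACB
4) ACBBCACBBCCBABCACB

7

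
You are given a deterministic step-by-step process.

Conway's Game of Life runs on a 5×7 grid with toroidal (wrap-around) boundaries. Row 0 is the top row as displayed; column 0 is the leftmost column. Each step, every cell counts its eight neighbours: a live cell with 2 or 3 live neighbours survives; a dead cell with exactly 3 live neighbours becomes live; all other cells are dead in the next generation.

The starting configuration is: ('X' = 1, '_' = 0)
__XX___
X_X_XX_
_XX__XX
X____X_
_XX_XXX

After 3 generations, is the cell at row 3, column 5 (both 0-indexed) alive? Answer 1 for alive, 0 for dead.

0

[0] __XX___
X_X_XX_
_XX__XX
X____X_
_XX_XXX
[1] X______
X___XX_
__XX___
___X___
XXX_XXX
[2] ___X___
_X_XX_X
__XX___
X____XX
XXXXXXX
[3] _______
____X__
_XXX___
_______
_XXX___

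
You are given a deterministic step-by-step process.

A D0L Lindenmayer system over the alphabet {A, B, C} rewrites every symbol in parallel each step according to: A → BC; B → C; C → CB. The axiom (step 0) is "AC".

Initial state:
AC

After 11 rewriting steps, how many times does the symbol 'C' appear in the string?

t=0: AC
t=1: BCCB
t=2: CCBCBC
t=3: CBCBCCBCCB
t=4: CBCCBCCBCBCCBCBC
t=5: CBCCBCBCCBCBCCBCCBCBCCBCCB
t=6: CBCCBCBCCBCCBCBCCBCCBCBCCBCBCCBCCBCBCCBCBC
t=7: CBCCBCBCCBCCBCBCCBCBCCBCCBCBCCBCBCCBCCBCBCCBCCBCBCCBCBCCBCCBCBCCBCCB
t=8: CBCCBCBCCBCCBCBCCBCBCCBCCBCBCCBCCBCBCCBCBCCBCCBCBCCBCCBCBCCBCBCCBCCBCBCCBCBCCBCCBCBCCBCCBCBCCBCBCCBCCBCBCCBCBC
t=9: CBCCBCBCCBCCBCBCCBCBCCBCCBCBCCBCCBCBCCBCBCCBCCBCBCCBCBCCBC…CCBCBCCBCBCCBCCBCBCCBCBCCBCCBCBCCBCCBCBCCBCBCCBCCBCBCCBCCB  (len 178)
t=10: CBCCBCBCCBCCBCBCCBCBCCBCCBCBCCBCCBCBCCBCBCCBCCBCBCCBCBCCBC…CCBCBCCBCBCCBCCBCBCCBCBCCBCCBCBCCBCCBCBCCBCBCCBCCBCBCCBCBC  (len 288)
t=11: CBCCBCBCCBCCBCBCCBCBCCBCCBCBCCBCCBCBCCBCBCCBCCBCBCCBCBCCBC…CCBCBCCBCBCCBCCBCBCCBCBCCBCCBCBCCBCCBCBCCBCBCCBCCBCBCCBCCB  (len 466)

288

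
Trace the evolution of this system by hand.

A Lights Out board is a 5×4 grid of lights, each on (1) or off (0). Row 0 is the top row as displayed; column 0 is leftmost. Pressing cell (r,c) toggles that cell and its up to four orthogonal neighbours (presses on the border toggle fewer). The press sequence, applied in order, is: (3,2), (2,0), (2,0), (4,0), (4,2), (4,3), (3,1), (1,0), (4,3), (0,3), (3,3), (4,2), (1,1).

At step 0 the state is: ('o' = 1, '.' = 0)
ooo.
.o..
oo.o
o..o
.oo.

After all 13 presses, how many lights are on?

12

step 0: ooo.
.o..
oo.o
o..o
.oo.
step 1: ooo.
.o..
oooo
ooo.
.o..
step 2: ooo.
oo..
..oo
.oo.
.o..
step 3: ooo.
.o..
oooo
ooo.
.o..
step 4: ooo.
.o..
oooo
.oo.
o...
step 5: ooo.
.o..
oooo
.o..
oooo
step 6: ooo.
.o..
oooo
.o.o
oo..
step 7: ooo.
.o..
o.oo
o.oo
o...
step 8: .oo.
o...
..oo
o.oo
o...
step 9: .oo.
o...
..oo
o.o.
o.oo
step 10: .o.o
o..o
..oo
o.o.
o.oo
step 11: .o.o
o..o
..o.
o..o
o.o.
step 12: .o.o
o..o
..o.
o.oo
oo.o
step 13: ...o
.ooo
.oo.
o.oo
oo.o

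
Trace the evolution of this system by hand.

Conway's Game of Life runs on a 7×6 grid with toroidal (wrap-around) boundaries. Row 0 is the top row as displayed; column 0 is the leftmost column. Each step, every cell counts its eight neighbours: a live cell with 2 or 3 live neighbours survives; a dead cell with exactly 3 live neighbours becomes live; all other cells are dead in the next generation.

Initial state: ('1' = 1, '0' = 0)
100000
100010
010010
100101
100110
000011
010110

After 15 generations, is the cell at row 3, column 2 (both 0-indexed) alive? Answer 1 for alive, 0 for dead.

[0] 100000
100010
010010
100101
100110
000011
010110
[1] 110110
110000
010110
111100
100100
101000
100110
[2] 000110
000000
000111
100001
100101
101010
100010
[3] 000111
000001
100011
000100
000100
100010
010010
[4] 100101
000100
100011
000101
000110
000111
100000
[5] 100011
000100
100101
100100
001000
000101
100100
[6] 100111
000100
101101
111111
001110
001110
100100
[7] 101101
010000
000000
000000
100000
010001
110000
[8] 001001
111000
000000
000000
100000
010001
000010
[9] 101101
111000
010000
000000
100000
100001
100011
[10] 001100
000101
111000
000000
100001
010010
000100
[11] 001100
100110
111000
000001
100001
100011
000110
[12] 001001
100011
111110
000001
000000
100100
001000
[13] 110111
000000
011100
111111
000000
000000
011100
[14] 110111
000001
000001
100011
111111
001000
010101
[15] 010100
000000
000000
001000
001000
000000
010101

1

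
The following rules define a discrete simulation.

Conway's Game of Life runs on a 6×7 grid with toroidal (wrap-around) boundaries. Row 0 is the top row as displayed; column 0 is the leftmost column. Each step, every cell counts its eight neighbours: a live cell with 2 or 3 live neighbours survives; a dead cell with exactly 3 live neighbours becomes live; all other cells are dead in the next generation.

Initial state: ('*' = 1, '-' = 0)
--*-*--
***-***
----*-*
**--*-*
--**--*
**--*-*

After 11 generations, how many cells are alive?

8

k=0  --*-*--
***-***
----*-*
**--*-*
--**--*
**--*-*
k=1  --*-*--
***-*-*
--*-*--
-**-*-*
--***--
**--*-*
k=2  --*-*--
*-*-*--
----*-*
-*--*--
----*-*
**--*--
k=3  *-*-**-
-*--*--
**--*--
*--**--
-*-**--
**--*--
k=4  *-*-***
--*-*-*
***-**-
*----*-
-*---*-
*-----*
k=5  ----*--
--*----
*-*-*--
*-*--*-
-*---*-
----*--
k=6  ---*---
-*-----
--*---*
*-****-
-*--***
----**-
k=7  ----*--
--*----
*-*-***
*-*----
***----
---*--*
k=8  ---*---
-*--*-*
*-*--**
--*--*-
*-**--*
****---
k=9  ---**--
-****-*
*-***--
--*-**-
*---*-*
*---*-*
k=10  -*----*
**-----
*-----*
*-*----
**--*--
*---*-*
k=11  -*---**
-*-----
------*
-------
---*-*-
------*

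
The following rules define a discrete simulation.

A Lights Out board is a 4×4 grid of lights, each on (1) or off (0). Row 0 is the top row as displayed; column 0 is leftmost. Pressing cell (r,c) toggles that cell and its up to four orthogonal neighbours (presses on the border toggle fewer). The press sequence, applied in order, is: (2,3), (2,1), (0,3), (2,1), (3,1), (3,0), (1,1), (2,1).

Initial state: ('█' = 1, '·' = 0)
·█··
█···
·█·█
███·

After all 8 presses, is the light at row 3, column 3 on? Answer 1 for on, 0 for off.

1

gen 0: ·█··
█···
·█·█
███·
gen 1: ·█··
█··█
·██·
████
gen 2: ·█··
██·█
█···
█·██
gen 3: ·███
██··
█···
█·██
gen 4: ·███
█···
·██·
████
gen 5: ·███
█···
··█·
···█
gen 6: ·███
█···
█·█·
██·█
gen 7: ··██
·██·
███·
██·█
gen 8: ··██
··█·
····
█··█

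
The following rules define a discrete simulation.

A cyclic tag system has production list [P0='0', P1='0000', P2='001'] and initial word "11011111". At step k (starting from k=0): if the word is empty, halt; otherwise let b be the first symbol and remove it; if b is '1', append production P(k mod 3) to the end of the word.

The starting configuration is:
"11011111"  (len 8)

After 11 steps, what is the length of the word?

step 0: "11011111"  (len 8)
step 1: "10111110"  (len 8)
step 2: "01111100000"  (len 11)
step 3: "1111100000"  (len 10)
step 4: "1111000000"  (len 10)
step 5: "1110000000000"  (len 13)
step 6: "110000000000001"  (len 15)
step 7: "100000000000010"  (len 15)
step 8: "000000000000100000"  (len 18)
step 9: "00000000000100000"  (len 17)
step 10: "0000000000100000"  (len 16)
step 11: "000000000100000"  (len 15)

15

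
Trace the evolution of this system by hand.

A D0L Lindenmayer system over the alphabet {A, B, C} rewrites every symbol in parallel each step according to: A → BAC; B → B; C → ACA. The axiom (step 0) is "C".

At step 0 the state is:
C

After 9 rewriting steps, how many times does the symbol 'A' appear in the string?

1970

step 0: C
step 1: ACA
step 2: BACACABAC
step 3: BBACACABACACABACBBACACA
step 4: BBBACACABACACABACBBACACABACACABACBBACACABBBACACABACACABAC
step 5: BBBBACACABACACABACBBACACABACACABACBBACACABBBACACABACACABAC…BBBACACABACACABACBBBBACACABACACABACBBACACABACACABACBBACACA  (len 139)
step 6: BBBBBACACABACACABACBBACACABACACABACBBACACABBBACACABACACABA…ABBBACACABACACABACBBACACABACACABACBBACACABBBACACABACACABAC  (len 337)
step 7: BBBBBBACACABACACABACBBACACABACACABACBBACACABBBACACABACACAB…BBBACACABACACABACBBBBACACABACACABACBBACACABACACABACBBACACA  (len 815)
step 8: BBBBBBBACACABACACABACBBACACABACACABACBBACACABBBACACABACACA…ABBBACACABACACABACBBACACABACACABACBBACACABBBACACABACACABAC  (len 1969)
step 9: BBBBBBBBACACABACACABACBBACACABACACABACBBACACABBBACACABACAC…BBBACACABACACABACBBBBACACABACACABACBBACACABACACABACBBACACA  (len 4755)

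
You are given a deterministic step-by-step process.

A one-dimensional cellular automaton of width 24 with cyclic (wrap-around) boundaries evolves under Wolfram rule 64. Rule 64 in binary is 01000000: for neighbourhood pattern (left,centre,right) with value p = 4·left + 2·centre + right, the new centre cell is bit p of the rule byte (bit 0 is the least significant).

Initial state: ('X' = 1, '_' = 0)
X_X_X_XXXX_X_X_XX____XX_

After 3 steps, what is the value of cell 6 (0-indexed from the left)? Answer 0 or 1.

t=0: X_X_X_XXXX_X_X_XX____XX_
t=1: _________X______X_____X_
t=2: ________________________
t=3: ________________________

0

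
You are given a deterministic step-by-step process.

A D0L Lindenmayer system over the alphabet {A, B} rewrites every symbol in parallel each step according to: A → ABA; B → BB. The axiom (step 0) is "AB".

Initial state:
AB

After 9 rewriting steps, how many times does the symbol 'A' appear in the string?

t=0: AB
t=1: ABABB
t=2: ABABBABABBBB
t=3: ABABBABABBBBABABBABABBBBBBBB
t=4: ABABBABABBBBABABBABABBBBBBBBABABBABABBBBABABBABABBBBBBBBBBBBBBBB
t=5: ABABBABABBBBABABBABABBBBBBBBABABBABABBBBABABBABABBBBBBBBBB…BBBBBBABABBABABBBBABABBABABBBBBBBBBBBBBBBBBBBBBBBBBBBBBBBB  (len 144)
t=6: ABABBABABBBBABABBABABBBBBBBBABABBABABBBBABABBABABBBBBBBBBB…BBBBBBBBBBBBBBBBBBBBBBBBBBBBBBBBBBBBBBBBBBBBBBBBBBBBBBBBBB  (len 320)
t=7: ABABBABABBBBABABBABABBBBBBBBABABBABABBBBABABBABABBBBBBBBBB…BBBBBBBBBBBBBBBBBBBBBBBBBBBBBBBBBBBBBBBBBBBBBBBBBBBBBBBBBB  (len 704)
t=8: ABABBABABBBBABABBABABBBBBBBBABABBABABBBBABABBABABBBBBBBBBB…BBBBBBBBBBBBBBBBBBBBBBBBBBBBBBBBBBBBBBBBBBBBBBBBBBBBBBBBBB  (len 1536)
t=9: ABABBABABBBBABABBABABBBBBBBBABABBABABBBBABABBABABBBBBBBBBB…BBBBBBBBBBBBBBBBBBBBBBBBBBBBBBBBBBBBBBBBBBBBBBBBBBBBBBBBBB  (len 3328)

512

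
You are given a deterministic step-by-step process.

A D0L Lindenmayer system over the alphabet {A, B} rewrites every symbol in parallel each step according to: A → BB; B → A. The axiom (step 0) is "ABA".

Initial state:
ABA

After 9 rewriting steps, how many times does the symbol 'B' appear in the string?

0) ABA
1) BBABB
2) AABBAA
3) BBBBAABBBB
4) AAAABBBBAAAA
5) BBBBBBBBAAAABBBBBBBB
6) AAAAAAAABBBBBBBBAAAAAAAA
7) BBBBBBBBBBBBBBBBAAAAAAAABBBBBBBBBBBBBBBB
8) AAAAAAAAAAAAAAAABBBBBBBBBBBBBBBBAAAAAAAAAAAAAAAA
9) BBBBBBBBBBBBBBBBBBBBBBBBBBBBBBBBAAAAAAAAAAAAAAAABBBBBBBBBBBBBBBBBBBBBBBBBBBBBBBB

64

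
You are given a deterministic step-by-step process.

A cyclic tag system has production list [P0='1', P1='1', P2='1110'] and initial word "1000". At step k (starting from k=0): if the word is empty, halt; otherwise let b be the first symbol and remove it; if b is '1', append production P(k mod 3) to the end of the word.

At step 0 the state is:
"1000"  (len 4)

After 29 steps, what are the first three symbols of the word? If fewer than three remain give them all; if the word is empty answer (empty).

gen 0: "1000"  (len 4)
gen 1: "0001"  (len 4)
gen 2: "001"  (len 3)
gen 3: "01"  (len 2)
gen 4: "1"  (len 1)
gen 5: "1"  (len 1)
gen 6: "1110"  (len 4)
gen 7: "1101"  (len 4)
gen 8: "1011"  (len 4)
gen 9: "0111110"  (len 7)
gen 10: "111110"  (len 6)
gen 11: "111101"  (len 6)
gen 12: "111011110"  (len 9)
gen 13: "110111101"  (len 9)
gen 14: "101111011"  (len 9)
gen 15: "011110111110"  (len 12)
gen 16: "11110111110"  (len 11)
gen 17: "11101111101"  (len 11)
gen 18: "11011111011110"  (len 14)
gen 19: "10111110111101"  (len 14)
gen 20: "01111101111011"  (len 14)
gen 21: "1111101111011"  (len 13)
gen 22: "1111011110111"  (len 13)
gen 23: "1110111101111"  (len 13)
gen 24: "1101111011111110"  (len 16)
gen 25: "1011110111111101"  (len 16)
gen 26: "0111101111111011"  (len 16)
gen 27: "111101111111011"  (len 15)
gen 28: "111011111110111"  (len 15)
gen 29: "110111111101111"  (len 15)

110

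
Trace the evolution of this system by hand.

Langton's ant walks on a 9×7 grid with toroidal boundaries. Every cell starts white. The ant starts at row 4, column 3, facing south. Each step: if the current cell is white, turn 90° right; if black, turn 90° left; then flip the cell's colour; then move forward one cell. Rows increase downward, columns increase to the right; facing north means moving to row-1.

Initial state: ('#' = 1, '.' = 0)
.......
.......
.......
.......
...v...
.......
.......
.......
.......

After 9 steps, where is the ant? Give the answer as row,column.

t=0: .......
.......
.......
.......
...v...
.......
.......
.......
.......
t=1: .......
.......
.......
.......
..<#...
.......
.......
.......
.......
t=2: .......
.......
.......
..^....
..##...
.......
.......
.......
.......
t=3: .......
.......
.......
..#>...
..##...
.......
.......
.......
.......
t=4: .......
.......
.......
..##...
..#v...
.......
.......
.......
.......
t=5: .......
.......
.......
..##...
..#.>..
.......
.......
.......
.......
t=6: .......
.......
.......
..##...
..#.#..
....v..
.......
.......
.......
t=7: .......
.......
.......
..##...
..#.#..
...<#..
.......
.......
.......
t=8: .......
.......
.......
..##...
..#^#..
...##..
.......
.......
.......
t=9: .......
.......
.......
..##...
..##>..
...##..
.......
.......
.......

4,4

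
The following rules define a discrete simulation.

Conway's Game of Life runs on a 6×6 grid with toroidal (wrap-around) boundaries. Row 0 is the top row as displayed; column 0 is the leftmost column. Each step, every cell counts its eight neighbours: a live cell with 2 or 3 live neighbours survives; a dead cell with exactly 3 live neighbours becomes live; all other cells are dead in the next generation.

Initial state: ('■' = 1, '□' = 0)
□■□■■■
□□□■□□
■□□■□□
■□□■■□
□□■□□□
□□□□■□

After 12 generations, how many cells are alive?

3

gen 0: □■□■■■
□□□■□□
■□□■□□
■□□■■□
□□■□□□
□□□□■□
gen 1: □□■■□■
■□□■□■
□□■■□■
□■■■■■
□□□□■■
□□■□■■
gen 2: □■■□□□
■■□□□■
□□□□□□
□■□□□□
□■□□□□
■□■□□□
gen 3: □□■□□■
■■■□□□
□■□□□□
□□□□□□
■■■□□□
■□■□□□
gen 4: □□■■□■
■□■□□□
■■■□□□
■□■□□□
■□■□□□
■□■■□■
gen 5: □□□□□■
■□□□□■
■□■■□■
■□■■□■
■□■□□□
■□□□□■
gen 6: □□□□■□
□■□□□□
□□■■□□
□□□□□□
□□■■■□
■■□□□■
gen 7: □■□□□■
□□■■□□
□□■□□□
□□□□■□
■■■■■■
■■■□□■
gen 8: □□□■■■
□■■■□□
□□■□□□
■□□□■□
□□□□□□
□□□□□□
gen 9: □□□■■□
□■□□□□
□□■□□□
□□□□□□
□□□□□□
□□□□■□
gen 10: □□□■■□
□□■■□□
□□□□□□
□□□□□□
□□□□□□
□□□■■□
gen 11: □□□□□□
□□■■■□
□□□□□□
□□□□□□
□□□□□□
□□□■■□
gen 12: □□■□□□
□□□■□□
□□□■□□
□□□□□□
□□□□□□
□□□□□□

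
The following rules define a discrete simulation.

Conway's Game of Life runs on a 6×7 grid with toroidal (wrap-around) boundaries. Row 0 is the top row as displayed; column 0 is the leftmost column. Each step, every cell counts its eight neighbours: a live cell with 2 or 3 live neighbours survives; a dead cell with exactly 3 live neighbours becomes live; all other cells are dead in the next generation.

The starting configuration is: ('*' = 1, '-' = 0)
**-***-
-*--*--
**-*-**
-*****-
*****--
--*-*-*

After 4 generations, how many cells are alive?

[0] **-***-
-*--*--
**-*-**
-*****-
*****--
--*-*-*
[1] **----*
-------
------*
-------
*-----*
------*
[2] *-----*
------*
-------
*-----*
*-----*
-*---*-
[3] *----**
*-----*
*-----*
*-----*
-*---*-
-*---*-
[4] -*---*-
-*-----
-*---*-
-*---*-
-*---*-
-*--**-

12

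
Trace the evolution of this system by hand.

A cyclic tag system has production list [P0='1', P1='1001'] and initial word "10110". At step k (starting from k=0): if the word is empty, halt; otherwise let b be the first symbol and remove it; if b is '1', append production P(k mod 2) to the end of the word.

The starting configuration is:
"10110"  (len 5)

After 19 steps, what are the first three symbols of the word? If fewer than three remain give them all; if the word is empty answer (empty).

[0] "10110"  (len 5)
[1] "01101"  (len 5)
[2] "1101"  (len 4)
[3] "1011"  (len 4)
[4] "0111001"  (len 7)
[5] "111001"  (len 6)
[6] "110011001"  (len 9)
[7] "100110011"  (len 9)
[8] "001100111001"  (len 12)
[9] "01100111001"  (len 11)
[10] "1100111001"  (len 10)
[11] "1001110011"  (len 10)
[12] "0011100111001"  (len 13)
[13] "011100111001"  (len 12)
[14] "11100111001"  (len 11)
[15] "11001110011"  (len 11)
[16] "10011100111001"  (len 14)
[17] "00111001110011"  (len 14)
[18] "0111001110011"  (len 13)
[19] "111001110011"  (len 12)

111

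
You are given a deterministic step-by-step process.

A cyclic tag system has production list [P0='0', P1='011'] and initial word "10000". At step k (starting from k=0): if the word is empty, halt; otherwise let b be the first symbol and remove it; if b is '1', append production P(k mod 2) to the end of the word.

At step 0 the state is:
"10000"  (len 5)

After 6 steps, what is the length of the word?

0

t=0: "10000"  (len 5)
t=1: "00000"  (len 5)
t=2: "0000"  (len 4)
t=3: "000"  (len 3)
t=4: "00"  (len 2)
t=5: "0"  (len 1)
t=6: (halted — word empty)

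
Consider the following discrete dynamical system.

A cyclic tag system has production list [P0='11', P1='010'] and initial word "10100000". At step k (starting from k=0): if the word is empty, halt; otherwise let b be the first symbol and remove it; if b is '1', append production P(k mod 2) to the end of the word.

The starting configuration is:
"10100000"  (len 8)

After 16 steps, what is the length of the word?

14

t=0: "10100000"  (len 8)
t=1: "010000011"  (len 9)
t=2: "10000011"  (len 8)
t=3: "000001111"  (len 9)
t=4: "00001111"  (len 8)
t=5: "0001111"  (len 7)
t=6: "001111"  (len 6)
t=7: "01111"  (len 5)
t=8: "1111"  (len 4)
t=9: "11111"  (len 5)
t=10: "1111010"  (len 7)
t=11: "11101011"  (len 8)
t=12: "1101011010"  (len 10)
t=13: "10101101011"  (len 11)
t=14: "0101101011010"  (len 13)
t=15: "101101011010"  (len 12)
t=16: "01101011010010"  (len 14)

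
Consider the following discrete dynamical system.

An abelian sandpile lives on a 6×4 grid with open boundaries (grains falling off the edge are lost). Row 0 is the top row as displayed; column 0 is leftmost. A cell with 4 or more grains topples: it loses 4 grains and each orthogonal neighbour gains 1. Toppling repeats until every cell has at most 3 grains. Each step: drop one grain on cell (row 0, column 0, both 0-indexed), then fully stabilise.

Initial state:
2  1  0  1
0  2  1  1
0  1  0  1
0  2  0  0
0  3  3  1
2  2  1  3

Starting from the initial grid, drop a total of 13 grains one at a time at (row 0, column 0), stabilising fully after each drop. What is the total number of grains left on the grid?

30

[0] 2  1  0  1
0  2  1  1
0  1  0  1
0  2  0  0
0  3  3  1
2  2  1  3
[1] 3  1  0  1
0  2  1  1
0  1  0  1
0  2  0  0
0  3  3  1
2  2  1  3
[2] 0  2  0  1
1  2  1  1
0  1  0  1
0  2  0  0
0  3  3  1
2  2  1  3
[3] 1  2  0  1
1  2  1  1
0  1  0  1
0  2  0  0
0  3  3  1
2  2  1  3
[4] 2  2  0  1
1  2  1  1
0  1  0  1
0  2  0  0
0  3  3  1
2  2  1  3
[5] 3  2  0  1
1  2  1  1
0  1  0  1
0  2  0  0
0  3  3  1
2  2  1  3
[6] 0  3  0  1
2  2  1  1
0  1  0  1
0  2  0  0
0  3  3  1
2  2  1  3
[7] 1  3  0  1
2  2  1  1
0  1  0  1
0  2  0  0
0  3  3  1
2  2  1  3
[8] 2  3  0  1
2  2  1  1
0  1  0  1
0  2  0  0
0  3  3  1
2  2  1  3
[9] 3  3  0  1
2  2  1  1
0  1  0  1
0  2  0  0
0  3  3  1
2  2  1  3
[10] 1  0  1  1
3  3  1  1
0  1  0  1
0  2  0  0
0  3  3  1
2  2  1  3
[11] 2  0  1  1
3  3  1  1
0  1  0  1
0  2  0  0
0  3  3  1
2  2  1  3
[12] 3  0  1  1
3  3  1  1
0  1  0  1
0  2  0  0
0  3  3  1
2  2  1  3
[13] 1  2  1  1
1  0  2  1
1  2  0  1
0  2  0  0
0  3  3  1
2  2  1  3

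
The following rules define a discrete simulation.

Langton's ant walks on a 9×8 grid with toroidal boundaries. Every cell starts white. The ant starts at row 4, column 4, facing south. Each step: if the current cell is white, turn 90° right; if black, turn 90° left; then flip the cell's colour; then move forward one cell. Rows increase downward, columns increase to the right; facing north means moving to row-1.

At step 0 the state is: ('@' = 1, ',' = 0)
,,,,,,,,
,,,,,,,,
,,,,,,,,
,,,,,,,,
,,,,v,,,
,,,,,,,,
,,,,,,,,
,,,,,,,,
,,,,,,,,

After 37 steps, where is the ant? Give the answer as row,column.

k=0  ,,,,,,,,
,,,,,,,,
,,,,,,,,
,,,,,,,,
,,,,v,,,
,,,,,,,,
,,,,,,,,
,,,,,,,,
,,,,,,,,
k=1  ,,,,,,,,
,,,,,,,,
,,,,,,,,
,,,,,,,,
,,,<@,,,
,,,,,,,,
,,,,,,,,
,,,,,,,,
,,,,,,,,
k=2  ,,,,,,,,
,,,,,,,,
,,,,,,,,
,,,^,,,,
,,,@@,,,
,,,,,,,,
,,,,,,,,
,,,,,,,,
,,,,,,,,
k=3  ,,,,,,,,
,,,,,,,,
,,,,,,,,
,,,@>,,,
,,,@@,,,
,,,,,,,,
,,,,,,,,
,,,,,,,,
,,,,,,,,
k=4  ,,,,,,,,
,,,,,,,,
,,,,,,,,
,,,@@,,,
,,,@v,,,
,,,,,,,,
,,,,,,,,
,,,,,,,,
,,,,,,,,
k=5  ,,,,,,,,
,,,,,,,,
,,,,,,,,
,,,@@,,,
,,,@,>,,
,,,,,,,,
,,,,,,,,
,,,,,,,,
,,,,,,,,
k=6  ,,,,,,,,
,,,,,,,,
,,,,,,,,
,,,@@,,,
,,,@,@,,
,,,,,v,,
,,,,,,,,
,,,,,,,,
,,,,,,,,
k=7  ,,,,,,,,
,,,,,,,,
,,,,,,,,
,,,@@,,,
,,,@,@,,
,,,,<@,,
,,,,,,,,
,,,,,,,,
,,,,,,,,
k=8  ,,,,,,,,
,,,,,,,,
,,,,,,,,
,,,@@,,,
,,,@^@,,
,,,,@@,,
,,,,,,,,
,,,,,,,,
,,,,,,,,
k=9  ,,,,,,,,
,,,,,,,,
,,,,,,,,
,,,@@,,,
,,,@@>,,
,,,,@@,,
,,,,,,,,
,,,,,,,,
,,,,,,,,
k=10  ,,,,,,,,
,,,,,,,,
,,,,,,,,
,,,@@^,,
,,,@@,,,
,,,,@@,,
,,,,,,,,
,,,,,,,,
,,,,,,,,
k=11  ,,,,,,,,
,,,,,,,,
,,,,,,,,
,,,@@@>,
,,,@@,,,
,,,,@@,,
,,,,,,,,
,,,,,,,,
,,,,,,,,
k=12  ,,,,,,,,
,,,,,,,,
,,,,,,,,
,,,@@@@,
,,,@@,v,
,,,,@@,,
,,,,,,,,
,,,,,,,,
,,,,,,,,
k=13  ,,,,,,,,
,,,,,,,,
,,,,,,,,
,,,@@@@,
,,,@@<@,
,,,,@@,,
,,,,,,,,
,,,,,,,,
,,,,,,,,
k=14  ,,,,,,,,
,,,,,,,,
,,,,,,,,
,,,@@^@,
,,,@@@@,
,,,,@@,,
,,,,,,,,
,,,,,,,,
,,,,,,,,
k=15  ,,,,,,,,
,,,,,,,,
,,,,,,,,
,,,@<,@,
,,,@@@@,
,,,,@@,,
,,,,,,,,
,,,,,,,,
,,,,,,,,
k=16  ,,,,,,,,
,,,,,,,,
,,,,,,,,
,,,@,,@,
,,,@v@@,
,,,,@@,,
,,,,,,,,
,,,,,,,,
,,,,,,,,
k=17  ,,,,,,,,
,,,,,,,,
,,,,,,,,
,,,@,,@,
,,,@,>@,
,,,,@@,,
,,,,,,,,
,,,,,,,,
,,,,,,,,
k=18  ,,,,,,,,
,,,,,,,,
,,,,,,,,
,,,@,^@,
,,,@,,@,
,,,,@@,,
,,,,,,,,
,,,,,,,,
,,,,,,,,
k=19  ,,,,,,,,
,,,,,,,,
,,,,,,,,
,,,@,@>,
,,,@,,@,
,,,,@@,,
,,,,,,,,
,,,,,,,,
,,,,,,,,
k=20  ,,,,,,,,
,,,,,,,,
,,,,,,^,
,,,@,@,,
,,,@,,@,
,,,,@@,,
,,,,,,,,
,,,,,,,,
,,,,,,,,
k=21  ,,,,,,,,
,,,,,,,,
,,,,,,@>
,,,@,@,,
,,,@,,@,
,,,,@@,,
,,,,,,,,
,,,,,,,,
,,,,,,,,
k=22  ,,,,,,,,
,,,,,,,,
,,,,,,@@
,,,@,@,v
,,,@,,@,
,,,,@@,,
,,,,,,,,
,,,,,,,,
,,,,,,,,
k=23  ,,,,,,,,
,,,,,,,,
,,,,,,@@
,,,@,@<@
,,,@,,@,
,,,,@@,,
,,,,,,,,
,,,,,,,,
,,,,,,,,
k=24  ,,,,,,,,
,,,,,,,,
,,,,,,^@
,,,@,@@@
,,,@,,@,
,,,,@@,,
,,,,,,,,
,,,,,,,,
,,,,,,,,
k=25  ,,,,,,,,
,,,,,,,,
,,,,,<,@
,,,@,@@@
,,,@,,@,
,,,,@@,,
,,,,,,,,
,,,,,,,,
,,,,,,,,
k=26  ,,,,,,,,
,,,,,^,,
,,,,,@,@
,,,@,@@@
,,,@,,@,
,,,,@@,,
,,,,,,,,
,,,,,,,,
,,,,,,,,
k=27  ,,,,,,,,
,,,,,@>,
,,,,,@,@
,,,@,@@@
,,,@,,@,
,,,,@@,,
,,,,,,,,
,,,,,,,,
,,,,,,,,
k=28  ,,,,,,,,
,,,,,@@,
,,,,,@v@
,,,@,@@@
,,,@,,@,
,,,,@@,,
,,,,,,,,
,,,,,,,,
,,,,,,,,
k=29  ,,,,,,,,
,,,,,@@,
,,,,,<@@
,,,@,@@@
,,,@,,@,
,,,,@@,,
,,,,,,,,
,,,,,,,,
,,,,,,,,
k=30  ,,,,,,,,
,,,,,@@,
,,,,,,@@
,,,@,v@@
,,,@,,@,
,,,,@@,,
,,,,,,,,
,,,,,,,,
,,,,,,,,
k=31  ,,,,,,,,
,,,,,@@,
,,,,,,@@
,,,@,,>@
,,,@,,@,
,,,,@@,,
,,,,,,,,
,,,,,,,,
,,,,,,,,
k=32  ,,,,,,,,
,,,,,@@,
,,,,,,^@
,,,@,,,@
,,,@,,@,
,,,,@@,,
,,,,,,,,
,,,,,,,,
,,,,,,,,
k=33  ,,,,,,,,
,,,,,@@,
,,,,,<,@
,,,@,,,@
,,,@,,@,
,,,,@@,,
,,,,,,,,
,,,,,,,,
,,,,,,,,
k=34  ,,,,,,,,
,,,,,^@,
,,,,,@,@
,,,@,,,@
,,,@,,@,
,,,,@@,,
,,,,,,,,
,,,,,,,,
,,,,,,,,
k=35  ,,,,,,,,
,,,,<,@,
,,,,,@,@
,,,@,,,@
,,,@,,@,
,,,,@@,,
,,,,,,,,
,,,,,,,,
,,,,,,,,
k=36  ,,,,^,,,
,,,,@,@,
,,,,,@,@
,,,@,,,@
,,,@,,@,
,,,,@@,,
,,,,,,,,
,,,,,,,,
,,,,,,,,
k=37  ,,,,@>,,
,,,,@,@,
,,,,,@,@
,,,@,,,@
,,,@,,@,
,,,,@@,,
,,,,,,,,
,,,,,,,,
,,,,,,,,

0,5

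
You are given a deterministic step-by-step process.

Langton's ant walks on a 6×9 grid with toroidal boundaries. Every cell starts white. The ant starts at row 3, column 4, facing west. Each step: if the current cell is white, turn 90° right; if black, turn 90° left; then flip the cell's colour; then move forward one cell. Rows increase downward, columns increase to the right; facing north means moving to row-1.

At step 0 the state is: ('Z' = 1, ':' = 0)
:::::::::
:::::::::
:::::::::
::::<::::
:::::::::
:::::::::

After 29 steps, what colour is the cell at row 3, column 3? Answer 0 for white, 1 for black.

k=0  :::::::::
:::::::::
:::::::::
::::<::::
:::::::::
:::::::::
k=1  :::::::::
:::::::::
::::^::::
::::Z::::
:::::::::
:::::::::
k=2  :::::::::
:::::::::
::::Z>:::
::::Z::::
:::::::::
:::::::::
k=3  :::::::::
:::::::::
::::ZZ:::
::::Zv:::
:::::::::
:::::::::
k=4  :::::::::
:::::::::
::::ZZ:::
::::<Z:::
:::::::::
:::::::::
k=5  :::::::::
:::::::::
::::ZZ:::
:::::Z:::
::::v::::
:::::::::
k=6  :::::::::
:::::::::
::::ZZ:::
:::::Z:::
:::<Z::::
:::::::::
k=7  :::::::::
:::::::::
::::ZZ:::
:::^:Z:::
:::ZZ::::
:::::::::
k=8  :::::::::
:::::::::
::::ZZ:::
:::Z>Z:::
:::ZZ::::
:::::::::
k=9  :::::::::
:::::::::
::::ZZ:::
:::ZZZ:::
:::Zv::::
:::::::::
k=10  :::::::::
:::::::::
::::ZZ:::
:::ZZZ:::
:::Z:>:::
:::::::::
k=11  :::::::::
:::::::::
::::ZZ:::
:::ZZZ:::
:::Z:Z:::
:::::v:::
k=12  :::::::::
:::::::::
::::ZZ:::
:::ZZZ:::
:::Z:Z:::
::::<Z:::
k=13  :::::::::
:::::::::
::::ZZ:::
:::ZZZ:::
:::Z^Z:::
::::ZZ:::
k=14  :::::::::
:::::::::
::::ZZ:::
:::ZZZ:::
:::ZZ>:::
::::ZZ:::
k=15  :::::::::
:::::::::
::::ZZ:::
:::ZZ^:::
:::ZZ::::
::::ZZ:::
k=16  :::::::::
:::::::::
::::ZZ:::
:::Z<::::
:::ZZ::::
::::ZZ:::
k=17  :::::::::
:::::::::
::::ZZ:::
:::Z:::::
:::Zv::::
::::ZZ:::
k=18  :::::::::
:::::::::
::::ZZ:::
:::Z:::::
:::Z:>:::
::::ZZ:::
k=19  :::::::::
:::::::::
::::ZZ:::
:::Z:::::
:::Z:Z:::
::::Zv:::
k=20  :::::::::
:::::::::
::::ZZ:::
:::Z:::::
:::Z:Z:::
::::Z:>::
k=21  ::::::v::
:::::::::
::::ZZ:::
:::Z:::::
:::Z:Z:::
::::Z:Z::
k=22  :::::<Z::
:::::::::
::::ZZ:::
:::Z:::::
:::Z:Z:::
::::Z:Z::
k=23  :::::ZZ::
:::::::::
::::ZZ:::
:::Z:::::
:::Z:Z:::
::::Z^Z::
k=24  :::::ZZ::
:::::::::
::::ZZ:::
:::Z:::::
:::Z:Z:::
::::ZZ>::
k=25  :::::ZZ::
:::::::::
::::ZZ:::
:::Z:::::
:::Z:Z^::
::::ZZ:::
k=26  :::::ZZ::
:::::::::
::::ZZ:::
:::Z:::::
:::Z:ZZ>:
::::ZZ:::
k=27  :::::ZZ::
:::::::::
::::ZZ:::
:::Z:::::
:::Z:ZZZ:
::::ZZ:v:
k=28  :::::ZZ::
:::::::::
::::ZZ:::
:::Z:::::
:::Z:ZZZ:
::::ZZ<Z:
k=29  :::::ZZ::
:::::::::
::::ZZ:::
:::Z:::::
:::Z:Z^Z:
::::ZZZZ:

1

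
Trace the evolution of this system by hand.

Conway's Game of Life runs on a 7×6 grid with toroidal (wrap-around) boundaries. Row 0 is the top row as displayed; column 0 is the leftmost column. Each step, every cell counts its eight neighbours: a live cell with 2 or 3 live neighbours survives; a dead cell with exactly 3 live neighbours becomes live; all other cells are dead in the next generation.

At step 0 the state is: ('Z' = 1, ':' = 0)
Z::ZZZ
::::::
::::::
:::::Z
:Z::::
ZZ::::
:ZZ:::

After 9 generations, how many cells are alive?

4

t=0: Z::ZZZ
::::::
::::::
:::::Z
:Z::::
ZZ::::
:ZZ:::
t=1: ZZZZZZ
::::ZZ
::::::
::::::
:Z::::
Z:::::
::ZZZ:
t=2: ZZ::::
:ZZ:::
::::::
::::::
::::::
:ZZZ::
::::::
t=3: ZZZ:::
ZZZ:::
::::::
::::::
::Z:::
::Z:::
Z:::::
t=4: ::Z::Z
Z:Z:::
:Z::::
::::::
::::::
:Z::::
Z:Z:::
t=5: Z:ZZ:Z
Z:Z:::
:Z::::
::::::
::::::
:Z::::
Z:Z:::
t=6: Z:ZZ:Z
Z:ZZ:Z
:Z::::
::::::
::::::
:Z::::
Z:ZZ:Z
t=7: ::::::
:::Z:Z
ZZZ:::
::::::
::::::
ZZZ:::
:::Z:Z
t=8: ::::::
ZZZ:::
ZZZ:::
:Z::::
:Z::::
ZZZ:::
ZZZ:::
t=9: ::::::
Z:Z:::
::::::
::::::
::::::
::::::
Z:Z:::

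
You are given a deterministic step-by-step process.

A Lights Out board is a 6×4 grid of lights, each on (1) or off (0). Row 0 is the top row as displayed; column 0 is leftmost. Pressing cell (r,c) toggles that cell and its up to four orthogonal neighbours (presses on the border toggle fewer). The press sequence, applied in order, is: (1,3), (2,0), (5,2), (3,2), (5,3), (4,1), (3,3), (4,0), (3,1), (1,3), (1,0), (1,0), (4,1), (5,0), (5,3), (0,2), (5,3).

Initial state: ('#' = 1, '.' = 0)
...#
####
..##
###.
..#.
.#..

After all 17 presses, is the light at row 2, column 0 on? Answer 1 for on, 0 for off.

1

step 0: ...#
####
..##
###.
..#.
.#..
step 1: ....
##..
..#.
###.
..#.
.#..
step 2: ....
.#..
###.
.##.
..#.
.#..
step 3: ....
.#..
###.
.##.
....
..##
step 4: ....
.#..
##..
...#
..#.
..##
step 5: ....
.#..
##..
...#
..##
....
step 6: ....
.#..
##..
.#.#
##.#
.#..
step 7: ....
.#..
##.#
.##.
##..
.#..
step 8: ....
.#..
##.#
###.
....
##..
step 9: ....
.#..
#..#
....
.#..
##..
step 10: ...#
.###
#...
....
.#..
##..
step 11: #..#
#.##
....
....
.#..
##..
step 12: ...#
.###
#...
....
.#..
##..
step 13: ...#
.###
#...
.#..
#.#.
#...
step 14: ...#
.###
#...
.#..
..#.
.#..
step 15: ...#
.###
#...
.#..
..##
.###
step 16: .##.
.#.#
#...
.#..
..##
.###
step 17: .##.
.#.#
#...
.#..
..#.
.#..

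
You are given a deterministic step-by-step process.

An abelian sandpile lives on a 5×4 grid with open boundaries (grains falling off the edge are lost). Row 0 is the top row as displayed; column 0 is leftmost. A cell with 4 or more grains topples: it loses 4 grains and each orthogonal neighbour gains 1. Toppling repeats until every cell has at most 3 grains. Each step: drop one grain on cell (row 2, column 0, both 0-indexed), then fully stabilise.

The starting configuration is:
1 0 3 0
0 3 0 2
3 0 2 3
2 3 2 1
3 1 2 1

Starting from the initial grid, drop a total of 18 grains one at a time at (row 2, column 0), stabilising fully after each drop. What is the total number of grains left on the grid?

gen 0: 1 0 3 0
0 3 0 2
3 0 2 3
2 3 2 1
3 1 2 1
gen 1: 1 0 3 0
1 3 0 2
0 1 2 3
3 3 2 1
3 1 2 1
gen 2: 1 0 3 0
1 3 0 2
1 1 2 3
3 3 2 1
3 1 2 1
gen 3: 1 0 3 0
1 3 0 2
2 1 2 3
3 3 2 1
3 1 2 1
gen 4: 1 0 3 0
1 3 0 2
3 1 2 3
3 3 2 1
3 1 2 1
gen 5: 1 0 3 0
2 3 0 2
1 3 2 3
2 0 3 1
0 3 2 1
gen 6: 1 0 3 0
2 3 0 2
2 3 2 3
2 0 3 1
0 3 2 1
gen 7: 1 0 3 0
2 3 0 2
3 3 2 3
2 0 3 1
0 3 2 1
gen 8: 2 1 3 0
0 1 1 2
2 1 3 3
3 1 3 1
0 3 2 1
gen 9: 2 1 3 0
0 1 1 2
3 1 3 3
3 1 3 1
0 3 2 1
gen 10: 2 1 3 0
1 1 1 2
1 2 3 3
0 2 3 1
1 3 2 1
gen 11: 2 1 3 0
1 1 1 2
2 2 3 3
0 2 3 1
1 3 2 1
gen 12: 2 1 3 0
1 1 1 2
3 2 3 3
0 2 3 1
1 3 2 1
gen 13: 2 1 3 0
2 1 1 2
0 3 3 3
1 2 3 1
1 3 2 1
gen 14: 2 1 3 0
2 1 1 2
1 3 3 3
1 2 3 1
1 3 2 1
gen 15: 2 1 3 0
2 1 1 2
2 3 3 3
1 2 3 1
1 3 2 1
gen 16: 2 1 3 0
2 1 1 2
3 3 3 3
1 2 3 1
1 3 2 1
gen 17: 2 1 3 0
3 2 2 3
1 2 2 0
3 1 2 3
2 1 0 2
gen 18: 2 1 3 0
3 2 2 3
2 2 2 0
3 1 2 3
2 1 0 2

36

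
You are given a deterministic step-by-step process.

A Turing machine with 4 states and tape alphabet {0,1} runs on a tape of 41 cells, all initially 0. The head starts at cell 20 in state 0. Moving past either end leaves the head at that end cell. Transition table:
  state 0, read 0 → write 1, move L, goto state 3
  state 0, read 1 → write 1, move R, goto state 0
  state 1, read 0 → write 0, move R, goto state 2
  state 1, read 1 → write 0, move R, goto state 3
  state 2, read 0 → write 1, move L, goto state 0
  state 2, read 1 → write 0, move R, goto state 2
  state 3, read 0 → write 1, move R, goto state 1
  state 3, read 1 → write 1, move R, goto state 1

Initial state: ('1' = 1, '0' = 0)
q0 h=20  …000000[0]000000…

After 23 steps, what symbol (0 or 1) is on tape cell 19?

[0] q0 h=20  …000000[0]000000…
[1] q3 h=19  …000000[0]100000…
[2] q1 h=20  …000001[1]000000…
[3] q3 h=21  …000010[0]000000…
[4] q1 h=22  …000101[0]000000…
[5] q2 h=23  …001010[0]000000…
[6] q0 h=22  …000101[0]100000…
[7] q3 h=21  …000010[1]110000…
[8] q1 h=22  …000101[1]100000…
[9] q3 h=23  …001010[1]000000…
[10] q1 h=24  …010101[0]000000…
[11] q2 h=25  …101010[0]000000…
[12] q0 h=24  …010101[0]100000…
[13] q3 h=23  …001010[1]110000…
[14] q1 h=24  …010101[1]100000…
[15] q3 h=25  …101010[1]000000…
[16] q1 h=26  …010101[0]000000…
[17] q2 h=27  …101010[0]000000…
[18] q0 h=26  …010101[0]100000…
[19] q3 h=25  …101010[1]110000…
[20] q1 h=26  …010101[1]100000…
[21] q3 h=27  …101010[1]000000…
[22] q1 h=28  …010101[0]000000…
[23] q2 h=29  …101010[0]000000…

1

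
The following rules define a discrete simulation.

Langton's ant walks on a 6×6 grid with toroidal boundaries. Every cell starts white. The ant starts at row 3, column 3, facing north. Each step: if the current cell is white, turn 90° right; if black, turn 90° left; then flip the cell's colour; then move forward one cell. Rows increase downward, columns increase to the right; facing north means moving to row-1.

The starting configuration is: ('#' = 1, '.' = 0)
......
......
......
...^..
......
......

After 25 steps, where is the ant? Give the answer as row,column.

5,2

[0] ......
......
......
...^..
......
......
[1] ......
......
......
...#>.
......
......
[2] ......
......
......
...##.
....v.
......
[3] ......
......
......
...##.
...<#.
......
[4] ......
......
......
...^#.
...##.
......
[5] ......
......
......
..<.#.
...##.
......
[6] ......
......
..^...
..#.#.
...##.
......
[7] ......
......
..#>..
..#.#.
...##.
......
[8] ......
......
..##..
..#v#.
...##.
......
[9] ......
......
..##..
..<##.
...##.
......
[10] ......
......
..##..
...##.
..v##.
......
[11] ......
......
..##..
...##.
.<###.
......
[12] ......
......
..##..
.^.##.
.####.
......
[13] ......
......
..##..
.#>##.
.####.
......
[14] ......
......
..##..
.####.
.#v##.
......
[15] ......
......
..##..
.####.
.#.>#.
......
[16] ......
......
..##..
.##^#.
.#..#.
......
[17] ......
......
..##..
.#<.#.
.#..#.
......
[18] ......
......
..##..
.#..#.
.#v.#.
......
[19] ......
......
..##..
.#..#.
.<#.#.
......
[20] ......
......
..##..
.#..#.
..#.#.
.v....
[21] ......
......
..##..
.#..#.
..#.#.
<#....
[22] ......
......
..##..
.#..#.
^.#.#.
##....
[23] ......
......
..##..
.#..#.
#>#.#.
##....
[24] ......
......
..##..
.#..#.
###.#.
#v....
[25] ......
......
..##..
.#..#.
###.#.
#.>...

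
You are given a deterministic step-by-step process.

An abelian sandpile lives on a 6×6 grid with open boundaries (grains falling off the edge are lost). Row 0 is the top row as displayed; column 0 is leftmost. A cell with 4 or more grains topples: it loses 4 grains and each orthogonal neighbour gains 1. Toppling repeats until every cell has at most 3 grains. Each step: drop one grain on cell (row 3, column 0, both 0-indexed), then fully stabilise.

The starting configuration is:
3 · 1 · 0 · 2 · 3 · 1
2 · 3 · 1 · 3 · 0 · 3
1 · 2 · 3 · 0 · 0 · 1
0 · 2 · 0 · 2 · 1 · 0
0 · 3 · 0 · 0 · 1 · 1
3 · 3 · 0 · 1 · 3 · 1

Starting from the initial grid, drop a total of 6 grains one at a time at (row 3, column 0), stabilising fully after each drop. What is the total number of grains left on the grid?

k=0  3 · 1 · 0 · 2 · 3 · 1
2 · 3 · 1 · 3 · 0 · 3
1 · 2 · 3 · 0 · 0 · 1
0 · 2 · 0 · 2 · 1 · 0
0 · 3 · 0 · 0 · 1 · 1
3 · 3 · 0 · 1 · 3 · 1
k=1  3 · 1 · 0 · 2 · 3 · 1
2 · 3 · 1 · 3 · 0 · 3
1 · 2 · 3 · 0 · 0 · 1
1 · 2 · 0 · 2 · 1 · 0
0 · 3 · 0 · 0 · 1 · 1
3 · 3 · 0 · 1 · 3 · 1
k=2  3 · 1 · 0 · 2 · 3 · 1
2 · 3 · 1 · 3 · 0 · 3
1 · 2 · 3 · 0 · 0 · 1
2 · 2 · 0 · 2 · 1 · 0
0 · 3 · 0 · 0 · 1 · 1
3 · 3 · 0 · 1 · 3 · 1
k=3  3 · 1 · 0 · 2 · 3 · 1
2 · 3 · 1 · 3 · 0 · 3
1 · 2 · 3 · 0 · 0 · 1
3 · 2 · 0 · 2 · 1 · 0
0 · 3 · 0 · 0 · 1 · 1
3 · 3 · 0 · 1 · 3 · 1
k=4  3 · 1 · 0 · 2 · 3 · 1
2 · 3 · 1 · 3 · 0 · 3
2 · 2 · 3 · 0 · 0 · 1
0 · 3 · 0 · 2 · 1 · 0
1 · 3 · 0 · 0 · 1 · 1
3 · 3 · 0 · 1 · 3 · 1
k=5  3 · 1 · 0 · 2 · 3 · 1
2 · 3 · 1 · 3 · 0 · 3
2 · 2 · 3 · 0 · 0 · 1
1 · 3 · 0 · 2 · 1 · 0
1 · 3 · 0 · 0 · 1 · 1
3 · 3 · 0 · 1 · 3 · 1
k=6  3 · 1 · 0 · 2 · 3 · 1
2 · 3 · 1 · 3 · 0 · 3
2 · 2 · 3 · 0 · 0 · 1
2 · 3 · 0 · 2 · 1 · 0
1 · 3 · 0 · 0 · 1 · 1
3 · 3 · 0 · 1 · 3 · 1

55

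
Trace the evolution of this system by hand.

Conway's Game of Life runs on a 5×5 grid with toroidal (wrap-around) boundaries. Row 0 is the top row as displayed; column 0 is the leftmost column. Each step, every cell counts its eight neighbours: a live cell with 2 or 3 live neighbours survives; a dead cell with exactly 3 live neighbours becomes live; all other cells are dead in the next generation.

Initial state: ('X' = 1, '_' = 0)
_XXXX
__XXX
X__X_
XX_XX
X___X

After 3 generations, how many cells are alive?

2

0) _XXXX
__XXX
X__X_
XX_XX
X___X
1) _X___
_____
_____
_XXX_
_____
2) _____
_____
__X__
__X__
_X___
3) _____
_____
_____
_XX__
_____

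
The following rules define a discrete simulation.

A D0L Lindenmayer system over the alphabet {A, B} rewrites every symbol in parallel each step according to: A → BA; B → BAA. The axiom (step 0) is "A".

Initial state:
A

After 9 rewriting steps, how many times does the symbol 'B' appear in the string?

[0] A
[1] BA
[2] BAABA
[3] BAABABABAABA
[4] BAABABABAABABAABABAABABABAABA
[5] BAABABABAABABAABABAABABABAABABAABABABAABABAABABABAABABAABABAABABABAABA
[6] BAABABABAABABAABABAABABABAABABAABABABAABABAABABABAABABAABA…BAABABAABABABAABABAABABABAABABAABABABAABABAABABAABABABAABA  (len 169)
[7] BAABABABAABABAABABAABABABAABABAABABABAABABAABABABAABABAABA…BAABABAABABABAABABAABABABAABABAABABABAABABAABABAABABABAABA  (len 408)
[8] BAABABABAABABAABABAABABABAABABAABABABAABABAABABABAABABAABA…BAABABAABABABAABABAABABABAABABAABABABAABABAABABAABABABAABA  (len 985)
[9] BAABABABAABABAABABAABABABAABABAABABABAABABAABABABAABABAABA…BAABABAABABABAABABAABABABAABABAABABABAABABAABABAABABABAABA  (len 2378)

985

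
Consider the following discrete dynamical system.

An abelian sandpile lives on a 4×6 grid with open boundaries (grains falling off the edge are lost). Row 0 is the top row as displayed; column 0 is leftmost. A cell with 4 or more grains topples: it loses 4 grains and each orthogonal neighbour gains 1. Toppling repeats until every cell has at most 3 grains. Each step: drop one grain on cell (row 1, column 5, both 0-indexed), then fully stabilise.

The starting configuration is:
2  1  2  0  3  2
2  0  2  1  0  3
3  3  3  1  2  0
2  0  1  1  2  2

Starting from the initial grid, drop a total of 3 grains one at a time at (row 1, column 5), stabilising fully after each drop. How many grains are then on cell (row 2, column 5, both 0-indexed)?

1

t=0: 2  1  2  0  3  2
2  0  2  1  0  3
3  3  3  1  2  0
2  0  1  1  2  2
t=1: 2  1  2  0  3  3
2  0  2  1  1  0
3  3  3  1  2  1
2  0  1  1  2  2
t=2: 2  1  2  0  3  3
2  0  2  1  1  1
3  3  3  1  2  1
2  0  1  1  2  2
t=3: 2  1  2  0  3  3
2  0  2  1  1  2
3  3  3  1  2  1
2  0  1  1  2  2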